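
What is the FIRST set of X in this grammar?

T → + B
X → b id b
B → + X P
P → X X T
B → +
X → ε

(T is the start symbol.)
To compute FIRST(X), examine every production with X on the left-hand side, reading each right-hand side left to right until a non-nullable symbol is reached.

From X → b id b:
  - b is a terminal: add 'b' and stop
From X → ε:
  - ε-production, so ε ∈ FIRST(X)

Collecting: FIRST(X) = { 'b', ε }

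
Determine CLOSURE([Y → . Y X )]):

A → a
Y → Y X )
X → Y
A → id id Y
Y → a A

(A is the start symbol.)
To compute CLOSURE, for each item [A → α.Bβ] where B is a non-terminal, add [B → .γ] for all productions B → γ; repeat for the newly added items until nothing changes.

Start with: [Y → . Y X )]
  [Y → . Y X )] has the dot before Y: add [Y → . a A]
No further items can be added.

CLOSURE = { [Y → . Y X )], [Y → . a A] }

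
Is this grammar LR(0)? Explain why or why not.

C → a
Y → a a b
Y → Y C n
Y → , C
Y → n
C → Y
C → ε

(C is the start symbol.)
No. Shift-reduce conflict between [C → .] and [C → . a]

Augment with C' → C and build the canonical LR(0) collection (I0 = CLOSURE({[C' → . C]}), then GOTO on every symbol after a dot until no new states appear). It has 11 states:
  I0: { [C → . Y], [C → . a], [C → .], [C' → . C], [Y → . , C], [Y → . Y C n], [Y → . a a b], [Y → . n] }  — shift, reduce
  I1: { [C → . Y], [C → . a], [C → .], [Y → , . C], [Y → . , C], [Y → . Y C n], [Y → . a a b], [Y → . n] }  — shift, reduce
  I2: { [C' → C .] }  — accept
  I3: { [C → . Y], [C → . a], [C → .], [C → Y .], [Y → . , C], [Y → . Y C n], [Y → . a a b], [Y → . n], [Y → Y . C n] }  — shift, 2 reduces
  I4: { [C → a .], [Y → a . a b] }  — shift, reduce
  I5: { [Y → n .] }  — reduce
  I6: { [Y → a a . b] }  — shift
  I7: { [Y → a a b .] }  — reduce
  I8: { [Y → Y C . n] }  — shift
  I9: { [Y → Y C n .] }  — reduce
  I10: { [Y → , C .] }  — reduce

Conflict in state I0:
  Shift-reduce conflict between [C → .] and [C → . a]
So the grammar is NOT LR(0).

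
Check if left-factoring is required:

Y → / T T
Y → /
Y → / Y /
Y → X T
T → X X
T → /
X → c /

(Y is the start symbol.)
Yes, Y has productions with common prefix '/'

Left-factoring is needed when two productions for the same non-terminal
share a common prefix on the right-hand side.

Productions for Y:
  Y → / T T
  Y → /
  Y → / Y /
  Y → X T
Productions for T:
  T → X X
  T → /

Found common prefix '/' in productions for Y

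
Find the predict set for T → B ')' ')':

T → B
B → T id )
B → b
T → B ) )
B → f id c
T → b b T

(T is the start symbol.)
{ 'b', 'f' }

PREDICT(T → B ')' ')') = (FIRST(RHS) \ {ε}) ∪ (FOLLOW(T) if ε ∈ FIRST(RHS), i.e. RHS ⇒* ε)
FIRST(B) = { 'b', 'f' }
FIRST(B ')' ')') = { 'b', 'f' }
ε ∉ FIRST(B ')' ')'), so FOLLOW(T) is not added.
PREDICT(T → B ')' ')') = { 'b', 'f' }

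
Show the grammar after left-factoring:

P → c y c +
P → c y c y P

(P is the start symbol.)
P → c y c P'
P' → +
P' → y P

Left-factoring transforms A → αβ₁ | αβ₂ into A → αA' and A' → β₁ | β₂
(α is the longest common prefix among the alternatives). Repeat until
no nonterminal has two alternatives with a common prefix.

Round 1: P has alternatives sharing prefix 'c y c'. Introduce P': P → c y c P'
  Add: P' → +
  Add: P' → y P

No remaining common prefixes — done.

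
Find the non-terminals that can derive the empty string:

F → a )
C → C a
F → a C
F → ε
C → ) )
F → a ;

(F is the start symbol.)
A non-terminal is nullable if it can derive ε (the empty string): either it has an ε-production, or it has a production whose right-hand side consists entirely of nullable non-terminals.

ε-productions: F → ε
So F is immediately nullable.
No further non-terminal can be added: every production for the remaining non-terminals contains a terminal or a non-nullable non-terminal.
Nullable = { 'F' }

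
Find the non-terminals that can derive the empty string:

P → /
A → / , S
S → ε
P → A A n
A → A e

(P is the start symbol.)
A non-terminal is nullable if it can derive ε (the empty string): either it has an ε-production, or it has a production whose right-hand side consists entirely of nullable non-terminals.

ε-productions: S → ε
So S is immediately nullable.
No further non-terminal can be added: every production for the remaining non-terminals contains a terminal or a non-nullable non-terminal.
Nullable = { 'S' }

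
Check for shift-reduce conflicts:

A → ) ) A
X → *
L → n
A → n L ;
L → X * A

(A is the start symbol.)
No shift-reduce conflicts

A shift-reduce conflict occurs when an LR(0) state has both:
  - a complete (reduce) item [A → α .] (dot at the end), and
  - a shift item [B → β . c γ] (dot before a terminal).

Augment with A' → A and build the canonical LR(0) collection (I0 = CLOSURE({[A' → . A]}), then GOTO on every symbol after a dot until no new states appear). It has 13 states:
  I0: { [A → . ) ) A], [A → . n L ;], [A' → . A] }  — shift
  I1: { [A → ) . ) A] }  — shift
  I2: { [A' → A .] }  — accept
  I3: { [A → n . L ;], [L → . X * A], [L → . n], [X → . *] }  — shift
  I4: { [X → * .] }  — reduce
  I5: { [A → n L . ;] }  — shift
  I6: { [L → X . * A] }  — shift
  I7: { [L → n .] }  — reduce
  I8: { [A → . ) ) A], [A → . n L ;], [L → X * . A] }  — shift
  I9: { [L → X * A .] }  — reduce
  I10: { [A → n L ; .] }  — reduce
  I11: { [A → ) ) . A], [A → . ) ) A], [A → . n L ;] }  — shift
  I12: { [A → ) ) A .] }  — reduce

No state contains both a complete item and a shift item.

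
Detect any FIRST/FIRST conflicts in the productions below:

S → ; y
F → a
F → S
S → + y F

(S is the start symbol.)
A FIRST/FIRST conflict occurs when two productions N → α and N → β for the same non-terminal have FIRST(α) ∩ FIRST(β) ≠ ∅ (with ε ∈ FIRST of a nullable right-hand side, so two nullable alternatives also conflict).

FIRST sets of the non-terminals at (or reachable through a nullable prefix from) the front of some alternative:
  FIRST(S) = { '+', ';' }

Productions for S:
  S → ; y: FIRST = { ';' }
  S → + y F: FIRST = { '+' }
Productions for F:
  F → a: FIRST = { 'a' }
  F → S: FIRST = { '+', ';' }

All alternatives of each non-terminal have pairwise disjoint FIRST sets.

Answer: No FIRST/FIRST conflicts.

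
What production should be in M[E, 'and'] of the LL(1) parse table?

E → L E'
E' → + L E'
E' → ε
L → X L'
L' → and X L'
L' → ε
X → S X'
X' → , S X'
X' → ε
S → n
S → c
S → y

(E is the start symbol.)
To find M[E, 'and'], we find productions for E where 'and' is in the predict set (PREDICT(N → α) = (FIRST(α) \ {ε}) ∪ (FOLLOW(N) if α ⇒* ε)).

Relevant sets:
  FIRST(L) = { 'c', 'n', 'y' }

E → L E': PREDICT = { 'c', 'n', 'y' }

M[E, 'and'] is empty (no production applies)

Answer: Empty (error entry)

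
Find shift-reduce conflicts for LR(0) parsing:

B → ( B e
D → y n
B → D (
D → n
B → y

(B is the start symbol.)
Augment with B' → B and build the canonical LR(0) collection (I0 = CLOSURE({[B' → . B]}), then GOTO on every symbol after a dot until no new states appear). It has 10 states:
  I0: { [B → . ( B e], [B → . D (], [B → . y], [B' → . B], [D → . n], [D → . y n] }  — shift
  I1: { [B → ( . B e], [B → . ( B e], [B → . D (], [B → . y], [D → . n], [D → . y n] }  — shift
  I2: { [B' → B .] }  — accept
  I3: { [B → D . (] }  — shift
  I4: { [D → n .] }  — reduce
  I5: { [B → y .], [D → y . n] }  — shift, reduce
  I6: { [D → y n .] }  — reduce
  I7: { [B → D ( .] }  — reduce
  I8: { [B → ( B . e] }  — shift
  I9: { [B → ( B e .] }  — reduce

I5 contains reduce item [B → y .] and shift item [D → y . n] — shift-reduce conflict.

Answer: Yes — I5: [B → y .] vs [D → y . n]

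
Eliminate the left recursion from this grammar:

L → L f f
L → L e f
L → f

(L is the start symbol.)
L is directly left-recursive. The standard transformation for
  A → A α₁ | ... | A α_m | β₁ | ... | β_n
is
  A  → β₁ A' | ... | β_n A'
  A' → α₁ A' | ... | α_m A' | ε

L → f becomes L → f L'
L → L f f becomes L' → f f L'
L → L e f becomes L' → e f L'
Add L' → ε

Resulting grammar:
L → f L'
L' → f f L'
L' → e f L'
L' → ε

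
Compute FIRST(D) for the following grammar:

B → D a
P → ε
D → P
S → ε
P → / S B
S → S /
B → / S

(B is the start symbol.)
To compute FIRST(D), examine every production with D on the left-hand side, reading each right-hand side left to right until a non-nullable symbol is reached.

FIRST sets of the other non-terminals involved (by the same procedure, iterated to a fixed point):
  FIRST(P) = { '/', ε }

From D → P:
  - P is a non-terminal: add FIRST(P) \ {ε} = { '/' }
    P is nullable and nothing follows, so the whole right-hand side can vanish: ε ∈ FIRST(D)

Collecting: FIRST(D) = { '/', ε }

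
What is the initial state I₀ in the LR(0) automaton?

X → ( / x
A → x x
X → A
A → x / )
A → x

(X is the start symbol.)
First, augment the grammar with X' → X
I₀ = CLOSURE({ [X' → . X] }):
  [X' → . X] has the dot before X: add [X → . ( / x], [X → . A]
  [X → . A] has the dot before A: add [A → . x x], [A → . x / )], [A → . x]
No further items can be added.

I₀ = { [A → . x / )], [A → . x x], [A → . x], [X → . ( / x], [X → . A], [X' → . X] }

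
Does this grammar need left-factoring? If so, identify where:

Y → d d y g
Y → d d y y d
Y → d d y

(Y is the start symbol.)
Yes, Y has productions with common prefix 'd d y'

Left-factoring is needed when two productions for the same non-terminal
share a common prefix on the right-hand side.

Productions for Y:
  Y → d d y g
  Y → d d y y d
  Y → d d y

Found common prefix 'd d y' in productions for Y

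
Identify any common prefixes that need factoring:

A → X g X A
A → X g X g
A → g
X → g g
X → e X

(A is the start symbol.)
Yes, A has productions with common prefix 'X g X'

Left-factoring is needed when two productions for the same non-terminal
share a common prefix on the right-hand side.

Productions for A:
  A → X g X A
  A → X g X g
  A → g
Productions for X:
  X → g g
  X → e X

Found common prefix 'X g X' in productions for A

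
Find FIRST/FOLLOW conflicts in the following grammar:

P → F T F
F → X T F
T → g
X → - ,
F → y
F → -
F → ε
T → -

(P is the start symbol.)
A FIRST/FOLLOW conflict occurs when a non-terminal N has a nullable alternative N → β (β ⇒* ε) and another alternative N → α with FIRST(α) ∩ FOLLOW(N) ≠ ∅: on such a lookahead the parser cannot decide between expanding α and letting N vanish via β.

Nullable non-terminals: F.
FIRST sets used below: FIRST(X) = { '-' }

F: nullable alternative(s) F → ε; FOLLOW(F) = { $, '-', 'g' }
  F → X T F: FIRST \ {ε} = { '-' } — overlaps FOLLOW(F) on { '-' }: CONFLICT
  F → y: FIRST \ {ε} = { 'y' } — disjoint from FOLLOW(F)
  F → -: FIRST \ {ε} = { '-' } — overlaps FOLLOW(F) on { '-' }: CONFLICT
  F → ε: FIRST \ {ε} = { } — this is the only nullable alternative, skip

P, T, X have no nullable alternative, so no FIRST/FOLLOW check is needed there.

So the grammar has 2 FIRST/FOLLOW conflicts (marked CONFLICT above).

Answer: Yes. F → X T F with FOLLOW(F) on { '-' }; F → '-' with FOLLOW(F) on { '-' }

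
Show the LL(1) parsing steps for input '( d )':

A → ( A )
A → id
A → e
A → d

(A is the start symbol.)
LL(1) parsing maintains a stack (initially the start symbol over $) and the input. At each step: if the stack top is a terminal, match it against the current input token; if it is a non-terminal N, replace it with the RHS of M[N, lookahead] (the unique production whose predict set contains the lookahead).

Stack is shown with the top on the left.

Stack    Input    Action
------------------------
A $      ( d ) $  output A → ( A )
( A ) $  ( d ) $  match '('
A ) $    d ) $    output A → d
d ) $    d ) $    match 'd'
) $      ) $      match ')'
$        $        accept

The string is accepted.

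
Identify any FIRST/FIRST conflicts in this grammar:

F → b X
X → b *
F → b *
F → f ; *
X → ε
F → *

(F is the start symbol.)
Productions for F:
  F → b X: FIRST = { 'b' }
  F → b *: FIRST = { 'b' }
  F → f ; *: FIRST = { 'f' }
  F → *: FIRST = { '*' }
Productions for X:
  X → b *: FIRST = { 'b' }
  X → ε: FIRST = { ε }

Conflict for F: F → b X and F → b *
  Overlap: { 'b' }

Answer: Yes. F → b X / F → b '*' on { 'b' }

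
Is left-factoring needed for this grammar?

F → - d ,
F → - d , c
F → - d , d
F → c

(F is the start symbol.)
Yes, F has productions with common prefix '- d ,'

Left-factoring is needed when two productions for the same non-terminal
share a common prefix on the right-hand side.

Productions for F:
  F → - d ,
  F → - d , c
  F → - d , d
  F → c

Found common prefix '- d ,' in productions for F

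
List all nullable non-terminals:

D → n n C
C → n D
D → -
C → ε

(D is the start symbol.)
ε-productions: C → ε
So C is immediately nullable.
No further non-terminal can be added: every production for the remaining non-terminals contains a terminal or a non-nullable non-terminal.
Nullable = { 'C' }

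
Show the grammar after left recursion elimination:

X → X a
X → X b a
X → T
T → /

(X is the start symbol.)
X is directly left-recursive. The standard transformation for
  A → A α₁ | ... | A α_m | β₁ | ... | β_n
is
  A  → β₁ A' | ... | β_n A'
  A' → α₁ A' | ... | α_m A' | ε

X → T becomes X → T X'
X → X a becomes X' → a X'
X → X b a becomes X' → b a X'
Add X' → ε

Productions for other non-terminals are unchanged:
  T → /

Resulting grammar:
X → T X'
X' → a X'
X' → b a X'
X' → ε
T → /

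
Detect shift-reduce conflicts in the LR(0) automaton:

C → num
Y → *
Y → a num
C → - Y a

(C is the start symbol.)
No shift-reduce conflicts

A shift-reduce conflict occurs when an LR(0) state has both:
  - a complete (reduce) item [A → α .] (dot at the end), and
  - a shift item [B → β . c γ] (dot before a terminal).

Augment with C' → C and build the canonical LR(0) collection (I0 = CLOSURE({[C' → . C]}), then GOTO on every symbol after a dot until no new states appear). It has 9 states:
  I0: { [C → . - Y a], [C → . num], [C' → . C] }  — shift
  I1: { [C → - . Y a], [Y → . *], [Y → . a num] }  — shift
  I2: { [C' → C .] }  — accept
  I3: { [C → num .] }  — reduce
  I4: { [Y → * .] }  — reduce
  I5: { [C → - Y . a] }  — shift
  I6: { [Y → a . num] }  — shift
  I7: { [Y → a num .] }  — reduce
  I8: { [C → - Y a .] }  — reduce

No state contains both a complete item and a shift item.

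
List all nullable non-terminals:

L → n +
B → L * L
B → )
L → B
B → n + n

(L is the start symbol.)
There are no ε-productions, so no non-terminal can derive ε.
No non-terminals are nullable.

Answer: None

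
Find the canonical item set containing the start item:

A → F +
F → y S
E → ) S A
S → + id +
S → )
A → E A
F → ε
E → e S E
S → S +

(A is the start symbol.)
{ [A → . E A], [A → . F +], [A' → . A], [E → . ) S A], [E → . e S E], [F → . y S], [F → .] }

First, augment the grammar with A' → A
I₀ = CLOSURE({ [A' → . A] }):
  [A' → . A] has the dot before A: add [A → . F +], [A → . E A]
  [A → . F +] has the dot before F: add [F → . y S], [F → .]
  [A → . E A] has the dot before E: add [E → . ) S A], [E → . e S E]
No further items can be added.

I₀ = { [A → . E A], [A → . F +], [A' → . A], [E → . ) S A], [E → . e S E], [F → . y S], [F → .] }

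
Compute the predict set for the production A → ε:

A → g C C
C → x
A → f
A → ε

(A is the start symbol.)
{ $ }

PREDICT(A → ε) = (FIRST(RHS) \ {ε}) ∪ (FOLLOW(A) if ε ∈ FIRST(RHS), i.e. RHS ⇒* ε)
The right-hand side is ε (FIRST(ε) = { ε }), so the predict set is FOLLOW(A) = { $ }
PREDICT(A → ε) = { $ }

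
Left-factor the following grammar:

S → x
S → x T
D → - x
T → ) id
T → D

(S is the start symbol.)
S → x S'
S' → ε
S' → T
D → - x
T → ) id
T → D

Left-factoring transforms A → αβ₁ | αβ₂ into A → αA' and A' → β₁ | β₂
(α is the longest common prefix among the alternatives). Repeat until
no nonterminal has two alternatives with a common prefix.

Round 1: S has alternatives sharing prefix 'x'. Introduce S': S → x S'
  Add: S' → ε
  Add: S' → T

No remaining common prefixes — done.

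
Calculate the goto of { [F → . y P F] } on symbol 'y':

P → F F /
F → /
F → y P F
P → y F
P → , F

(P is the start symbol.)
{ [F → . /], [F → . y P F], [F → y . P F], [P → . , F], [P → . F F /], [P → . y F] }

GOTO(I, 'y') = CLOSURE({ [A → αX.β] : [A → α.Xβ] ∈ I, X = 'y' })

Items with dot before 'y', with the dot advanced:
  [F → . y P F] → [F → y . P F]
Closure of the advanced items:
  [F → y . P F] has the dot before P: add [P → . F F /], [P → . y F], [P → . , F]
  [P → . F F /] has the dot before F: add [F → . /], [F → . y P F]

GOTO = { [F → . /], [F → . y P F], [F → y . P F], [P → . , F], [P → . F F /], [P → . y F] }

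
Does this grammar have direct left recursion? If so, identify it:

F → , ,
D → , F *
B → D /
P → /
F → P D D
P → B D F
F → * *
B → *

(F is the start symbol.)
No direct left recursion

F → , ,: starts with ','
D → , F *: starts with ','
B → D /: starts with D
P → /: starts with '/'
F → P D D: starts with P
P → B D F: starts with B
F → * *: starts with '*'
B → *: starts with '*'

No direct left recursion found.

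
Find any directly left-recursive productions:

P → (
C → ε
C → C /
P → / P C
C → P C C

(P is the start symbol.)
Yes, C is left-recursive

Direct left recursion occurs when N → N α for some non-terminal N (the right-hand side begins with the left-hand side itself).

P → (: starts with '('
C → ε: starts with ε
C → C /: LEFT RECURSIVE (starts with C)
P → / P C: starts with '/'
C → P C C: starts with P

The grammar has direct left recursion on: C.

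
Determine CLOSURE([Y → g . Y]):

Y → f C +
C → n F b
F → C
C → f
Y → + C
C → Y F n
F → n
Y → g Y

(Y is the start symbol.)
{ [Y → . + C], [Y → . f C +], [Y → . g Y], [Y → g . Y] }

To compute CLOSURE, for each item [A → α.Bβ] where B is a non-terminal, add [B → .γ] for all productions B → γ; repeat for the newly added items until nothing changes.

Start with: [Y → g . Y]
  [Y → g . Y] has the dot before Y: add [Y → . f C +], [Y → . + C], [Y → . g Y]
No further items can be added.

CLOSURE = { [Y → . + C], [Y → . f C +], [Y → . g Y], [Y → g . Y] }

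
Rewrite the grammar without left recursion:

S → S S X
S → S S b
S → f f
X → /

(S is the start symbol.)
S → f f S'
S' → S X S'
S' → S b S'
S' → ε
X → /

S is directly left-recursive. The standard transformation for
  A → A α₁ | ... | A α_m | β₁ | ... | β_n
is
  A  → β₁ A' | ... | β_n A'
  A' → α₁ A' | ... | α_m A' | ε

S → f f becomes S → f f S'
S → S S X becomes S' → S X S'
S → S S b becomes S' → S b S'
Add S' → ε

Productions for other non-terminals are unchanged:
  X → /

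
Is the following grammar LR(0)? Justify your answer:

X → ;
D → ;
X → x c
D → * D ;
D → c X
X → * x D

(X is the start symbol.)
A grammar is LR(0) if no state in the canonical LR(0) collection has:
  - both a shift item (dot before a terminal) and a complete item (shift-reduce conflict), or
  - two or more complete items (reduce-reduce conflict; the accept item [X' → X .] counts as a complete item here).

Augment with X' → X and build the canonical LR(0) collection (I0 = CLOSURE({[X' → . X]}), then GOTO on every symbol after a dot until no new states appear). It has 14 states:
  I0: { [X → . * x D], [X → . ;], [X → . x c], [X' → . X] }  — shift
  I1: { [X → * . x D] }  — shift
  I2: { [X → ; .] }  — reduce
  I3: { [X' → X .] }  — accept
  I4: { [X → x . c] }  — shift
  I5: { [X → x c .] }  — reduce
  I6: { [D → . * D ;], [D → . ;], [D → . c X], [X → * x . D] }  — shift
  I7: { [D → * . D ;], [D → . * D ;], [D → . ;], [D → . c X] }  — shift
  I8: { [D → ; .] }  — reduce
  I9: { [X → * x D .] }  — reduce
  I10: { [D → c . X], [X → . * x D], [X → . ;], [X → . x c] }  — shift
  I11: { [D → c X .] }  — reduce
  I12: { [D → * D . ;] }  — shift
  I13: { [D → * D ; .] }  — reduce

Every state is either a pure shift/goto state or contains exactly one complete item and nothing to shift — no conflicts. The grammar is LR(0).

Answer: Yes, the grammar is LR(0)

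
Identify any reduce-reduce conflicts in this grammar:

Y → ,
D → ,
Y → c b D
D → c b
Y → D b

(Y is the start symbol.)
A reduce-reduce conflict occurs when an LR(0) state has two complete items [A → α .] and [B → β .] — both call for a reduction, and with no lookahead the parser cannot choose between them.

Augment with Y' → Y and build the canonical LR(0) collection (I0 = CLOSURE({[Y' → . Y]}), then GOTO on every symbol after a dot until no new states appear). It has 11 states:
  I0: { [D → . ,], [D → . c b], [Y → . ,], [Y → . D b], [Y → . c b D], [Y' → . Y] }  — shift
  I1: { [D → , .], [Y → , .] }  — 2 reduces
  I2: { [Y → D . b] }  — shift
  I3: { [Y' → Y .] }  — accept
  I4: { [D → c . b], [Y → c . b D] }  — shift
  I5: { [D → . ,], [D → . c b], [D → c b .], [Y → c b . D] }  — shift, reduce
  I6: { [D → , .] }  — reduce
  I7: { [Y → c b D .] }  — reduce
  I8: { [D → c . b] }  — shift
  I9: { [D → c b .] }  — reduce
  I10: { [Y → D b .] }  — reduce

I1 contains complete items [D → , .], [Y → , .] — reduce-reduce conflict.

Answer: Yes — I1: [D → , .] vs [Y → , .]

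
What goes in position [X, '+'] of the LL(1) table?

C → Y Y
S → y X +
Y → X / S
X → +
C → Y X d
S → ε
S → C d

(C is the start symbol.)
X → +

To find M[X, '+'], we find productions for X where '+' is in the predict set (PREDICT(N → α) = (FIRST(α) \ {ε}) ∪ (FOLLOW(N) if α ⇒* ε)).

X → +: PREDICT = { '+' }
  '+' is in predict set, so this production goes in M[X, '+']

M[X, '+'] = X → +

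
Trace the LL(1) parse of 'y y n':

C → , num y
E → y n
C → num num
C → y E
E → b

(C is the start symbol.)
LL(1) parsing maintains a stack (initially the start symbol over $) and the input. At each step: if the stack top is a terminal, match it against the current input token; if it is a non-terminal N, replace it with the RHS of M[N, lookahead] (the unique production whose predict set contains the lookahead).

Stack is shown with the top on the left.

Stack  Input    Action
----------------------
C $    y y n $  output C → y E
y E $  y y n $  match 'y'
E $    y n $    output E → y n
y n $  y n $    match 'y'
n $    n $      match 'n'
$      $        accept

The string is accepted.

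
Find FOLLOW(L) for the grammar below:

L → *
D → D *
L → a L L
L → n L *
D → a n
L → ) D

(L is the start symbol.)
{ $, ')', '*', 'a', 'n' }

To compute FOLLOW(L), find every occurrence of L on a right-hand side N → α L β: add FIRST(β) \ {ε}, and if β is empty or nullable also add FOLLOW(N). Iterate to a fixed point.

L is the start symbol, so $ ∈ FOLLOW(L).
In L → a L L: L is followed by L, add FIRST(L) \ {ε} = { ')', '*', 'a', 'n' }
In L → a L L: L is at the end; this adds FOLLOW(L) to itself — nothing new
In L → n L *: L is followed by '*', add FIRST('*') \ {ε} = { '*' }

Taking the union: FOLLOW(L) = { $, ')', '*', 'a', 'n' }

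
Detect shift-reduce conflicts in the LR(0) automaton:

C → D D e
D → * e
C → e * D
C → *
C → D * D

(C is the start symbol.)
Yes — I1: [C → * .] vs [D → * . e]

A shift-reduce conflict occurs when an LR(0) state has both:
  - a complete (reduce) item [A → α .] (dot at the end), and
  - a shift item [B → β . c γ] (dot before a terminal).

Augment with C' → C and build the canonical LR(0) collection (I0 = CLOSURE({[C' → . C]}), then GOTO on every symbol after a dot until no new states appear). It has 13 states:
  I0: { [C → . *], [C → . D * D], [C → . D D e], [C → . e * D], [C' → . C], [D → . * e] }  — shift
  I1: { [C → * .], [D → * . e] }  — shift, reduce
  I2: { [C' → C .] }  — accept
  I3: { [C → D . * D], [C → D . D e], [D → . * e] }  — shift
  I4: { [C → e . * D] }  — shift
  I5: { [C → e * . D], [D → . * e] }  — shift
  I6: { [D → * . e] }  — shift
  I7: { [C → e * D .] }  — reduce
  I8: { [D → * e .] }  — reduce
  I9: { [C → D * . D], [D → * . e], [D → . * e] }  — shift
  I10: { [C → D D . e] }  — shift
  I11: { [C → D D e .] }  — reduce
  I12: { [C → D * D .] }  — reduce

I1 contains reduce item [C → * .] and shift item [D → * . e] — shift-reduce conflict.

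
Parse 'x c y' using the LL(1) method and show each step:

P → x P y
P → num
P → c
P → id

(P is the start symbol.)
LL(1) parsing maintains a stack (initially the start symbol over $) and the input. At each step: if the stack top is a terminal, match it against the current input token; if it is a non-terminal N, replace it with the RHS of M[N, lookahead] (the unique production whose predict set contains the lookahead).

Stack is shown with the top on the left.

Stack    Input    Action
------------------------
P $      x c y $  output P → x P y
x P y $  x c y $  match 'x'
P y $    c y $    output P → c
c y $    c y $    match 'c'
y $      y $      match 'y'
$        $        accept

The string is accepted.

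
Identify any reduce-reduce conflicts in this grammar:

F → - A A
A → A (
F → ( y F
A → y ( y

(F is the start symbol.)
A reduce-reduce conflict occurs when an LR(0) state has two complete items [A → α .] and [B → β .] — both call for a reduction, and with no lookahead the parser cannot choose between them.

Augment with F' → F and build the canonical LR(0) collection (I0 = CLOSURE({[F' → . F]}), then GOTO on every symbol after a dot until no new states appear). It has 12 states:
  I0: { [F → . ( y F], [F → . - A A], [F' → . F] }  — shift
  I1: { [F → ( . y F] }  — shift
  I2: { [A → . A (], [A → . y ( y], [F → - . A A] }  — shift
  I3: { [F' → F .] }  — accept
  I4: { [A → . A (], [A → . y ( y], [A → A . (], [F → - A . A] }  — shift
  I5: { [A → y . ( y] }  — shift
  I6: { [A → y ( . y] }  — shift
  I7: { [A → y ( y .] }  — reduce
  I8: { [A → A ( .] }  — reduce
  I9: { [A → A . (], [F → - A A .] }  — shift, reduce
  I10: { [F → ( y . F], [F → . ( y F], [F → . - A A] }  — shift
  I11: { [F → ( y F .] }  — reduce

No state contains more than one complete item.

Answer: No reduce-reduce conflicts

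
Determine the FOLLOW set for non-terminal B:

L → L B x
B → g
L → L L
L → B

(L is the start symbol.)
{ $, 'g', 'x' }

To compute FOLLOW(B), find every occurrence of B on a right-hand side N → α B β: add FIRST(β) \ {ε}, and if β is empty or nullable also add FOLLOW(N). Iterate to a fixed point.

In L → L B x: B is followed by x, add FIRST(x) \ {ε} = { 'x' }
In L → B: B is at the end, add FOLLOW(L)

The FOLLOW sets referred to above (computed the same way, to a fixed point):
  FOLLOW(L) = { $, 'g' }

Taking the union: FOLLOW(B) = { $, 'g', 'x' }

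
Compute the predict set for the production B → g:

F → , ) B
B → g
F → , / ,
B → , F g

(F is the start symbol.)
PREDICT(B → g) = (FIRST(RHS) \ {ε}) ∪ (FOLLOW(B) if ε ∈ FIRST(RHS), i.e. RHS ⇒* ε)
FIRST(g) = { 'g' }
ε ∉ FIRST(g), so FOLLOW(B) is not added.
PREDICT(B → g) = { 'g' }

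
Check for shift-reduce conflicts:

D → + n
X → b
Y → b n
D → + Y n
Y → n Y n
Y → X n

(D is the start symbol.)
Augment with D' → D and build the canonical LR(0) collection (I0 = CLOSURE({[D' → . D]}), then GOTO on every symbol after a dot until no new states appear). It has 13 states:
  I0: { [D → . + Y n], [D → . + n], [D' → . D] }  — shift
  I1: { [D → + . Y n], [D → + . n], [X → . b], [Y → . X n], [Y → . b n], [Y → . n Y n] }  — shift
  I2: { [D' → D .] }  — accept
  I3: { [Y → X . n] }  — shift
  I4: { [D → + Y . n] }  — shift
  I5: { [X → b .], [Y → b . n] }  — shift, reduce
  I6: { [D → + n .], [X → . b], [Y → . X n], [Y → . b n], [Y → . n Y n], [Y → n . Y n] }  — shift, reduce
  I7: { [Y → n Y . n] }  — shift
  I8: { [X → . b], [Y → . X n], [Y → . b n], [Y → . n Y n], [Y → n . Y n] }  — shift
  I9: { [Y → n Y n .] }  — reduce
  I10: { [Y → b n .] }  — reduce
  I11: { [D → + Y n .] }  — reduce
  I12: { [Y → X n .] }  — reduce

I5 contains reduce item [X → b .] and shift item [Y → b . n] — shift-reduce conflict.
I6 contains reduce item [D → + n .] and shift items [X → . b], [Y → . b n], [Y → . n Y n] — shift-reduce conflict.

Answer: Yes — I5: [X → b .] vs [Y → b . n]; I6: [D → + n .] vs [X → . b]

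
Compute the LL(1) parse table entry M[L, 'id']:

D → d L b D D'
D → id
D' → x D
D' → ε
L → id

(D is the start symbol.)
To find M[L, 'id'], we find productions for L where 'id' is in the predict set (PREDICT(N → α) = (FIRST(α) \ {ε}) ∪ (FOLLOW(N) if α ⇒* ε)).

L → id: PREDICT = { 'id' }
  'id' is in predict set, so this production goes in M[L, 'id']

M[L, 'id'] = L → id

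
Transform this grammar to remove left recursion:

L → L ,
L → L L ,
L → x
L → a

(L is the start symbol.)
L → x L'
L → a L'
L' → , L'
L' → L , L'
L' → ε

L is directly left-recursive. The standard transformation for
  A → A α₁ | ... | A α_m | β₁ | ... | β_n
is
  A  → β₁ A' | ... | β_n A'
  A' → α₁ A' | ... | α_m A' | ε

L → x becomes L → x L'
L → a becomes L → a L'
L → L , becomes L' → , L'
L → L L , becomes L' → L , L'
Add L' → ε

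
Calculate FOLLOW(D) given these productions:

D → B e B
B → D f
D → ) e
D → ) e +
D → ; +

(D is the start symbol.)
To compute FOLLOW(D), find every occurrence of D on a right-hand side N → α D β: add FIRST(β) \ {ε}, and if β is empty or nullable also add FOLLOW(N). Iterate to a fixed point.

D is the start symbol, so $ ∈ FOLLOW(D).
In B → D f: D is followed by f, add FIRST(f) \ {ε} = { 'f' }

Taking the union: FOLLOW(D) = { $, 'f' }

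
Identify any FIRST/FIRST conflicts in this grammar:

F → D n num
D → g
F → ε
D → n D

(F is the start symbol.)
A FIRST/FIRST conflict occurs when two productions N → α and N → β for the same non-terminal have FIRST(α) ∩ FIRST(β) ≠ ∅ (with ε ∈ FIRST of a nullable right-hand side, so two nullable alternatives also conflict).

FIRST sets of the non-terminals at (or reachable through a nullable prefix from) the front of some alternative:
  FIRST(D) = { 'g', 'n' }

Productions for F:
  F → D n num: FIRST = { 'g', 'n' }
  F → ε: FIRST = { ε }
Productions for D:
  D → g: FIRST = { 'g' }
  D → n D: FIRST = { 'n' }

All alternatives of each non-terminal have pairwise disjoint FIRST sets.

Answer: No FIRST/FIRST conflicts.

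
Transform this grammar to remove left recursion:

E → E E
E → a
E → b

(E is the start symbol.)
E is directly left-recursive. The standard transformation for
  A → A α₁ | ... | A α_m | β₁ | ... | β_n
is
  A  → β₁ A' | ... | β_n A'
  A' → α₁ A' | ... | α_m A' | ε

E → a becomes E → a E'
E → b becomes E → b E'
E → E E becomes E' → E E'
Add E' → ε

Resulting grammar:
E → a E'
E → b E'
E' → E E'
E' → ε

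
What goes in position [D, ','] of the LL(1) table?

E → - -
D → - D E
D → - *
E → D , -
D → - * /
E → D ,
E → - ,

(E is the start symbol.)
Empty (error entry)

To find M[D, ','], we find productions for D where ',' is in the predict set (PREDICT(N → α) = (FIRST(α) \ {ε}) ∪ (FOLLOW(N) if α ⇒* ε)).

D → - D E: PREDICT = { '-' }
D → - *: PREDICT = { '-' }
D → - * /: PREDICT = { '-' }

M[D, ','] is empty (no production applies)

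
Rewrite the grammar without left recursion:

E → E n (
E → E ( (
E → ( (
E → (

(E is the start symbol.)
E → ( ( E'
E → ( E'
E' → n ( E'
E' → ( ( E'
E' → ε

E is directly left-recursive. The standard transformation for
  A → A α₁ | ... | A α_m | β₁ | ... | β_n
is
  A  → β₁ A' | ... | β_n A'
  A' → α₁ A' | ... | α_m A' | ε

E → ( ( becomes E → ( ( E'
E → ( becomes E → ( E'
E → E n ( becomes E' → n ( E'
E → E ( ( becomes E' → ( ( E'
Add E' → ε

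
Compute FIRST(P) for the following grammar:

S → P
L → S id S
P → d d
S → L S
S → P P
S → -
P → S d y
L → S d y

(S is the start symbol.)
{ '-', 'd' }

To compute FIRST(P), examine every production with P on the left-hand side, reading each right-hand side left to right until a non-nullable symbol is reached.

FIRST sets of the other non-terminals involved (by the same procedure, iterated to a fixed point):
  FIRST(S) = { '-', 'd' }

From P → d d:
  - d is a terminal: add 'd' and stop
From P → S d y:
  - S is a non-terminal: add FIRST(S) \ {ε} = { '-', 'd' }
    S is not nullable, so stop

Collecting: FIRST(P) = { '-', 'd' }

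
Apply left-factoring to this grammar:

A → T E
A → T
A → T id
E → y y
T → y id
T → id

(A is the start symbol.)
A → T A'
A' → E
A' → ε
A' → id
E → y y
T → y id
T → id

Left-factoring transforms A → αβ₁ | αβ₂ into A → αA' and A' → β₁ | β₂
(α is the longest common prefix among the alternatives). Repeat until
no nonterminal has two alternatives with a common prefix.

Round 1: A has alternatives sharing prefix 'T'. Introduce A': A → T A'
  Add: A' → E
  Add: A' → ε
  Add: A' → id

No remaining common prefixes — done.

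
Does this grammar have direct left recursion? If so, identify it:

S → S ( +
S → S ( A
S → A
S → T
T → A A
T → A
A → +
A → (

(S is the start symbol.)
Yes, S is left-recursive

S → S ( +: LEFT RECURSIVE (starts with S)
S → S ( A: LEFT RECURSIVE (starts with S)
S → A: starts with A
S → T: starts with T
T → A A: starts with A
T → A: starts with A
A → +: starts with '+'
A → (: starts with '('

The grammar has direct left recursion on: S.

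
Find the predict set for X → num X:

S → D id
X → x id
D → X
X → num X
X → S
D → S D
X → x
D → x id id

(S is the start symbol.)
PREDICT(X → num X) = (FIRST(RHS) \ {ε}) ∪ (FOLLOW(X) if ε ∈ FIRST(RHS), i.e. RHS ⇒* ε)
FIRST(num X) = { 'num' }
ε ∉ FIRST(num X), so FOLLOW(X) is not added.
PREDICT(X → num X) = { 'num' }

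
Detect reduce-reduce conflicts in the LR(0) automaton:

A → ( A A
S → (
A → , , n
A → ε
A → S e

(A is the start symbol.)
Yes — I1: [A → .] vs [S → ( .]

Augment with A' → A and build the canonical LR(0) collection (I0 = CLOSURE({[A' → . A]}), then GOTO on every symbol after a dot until no new states appear). It has 10 states:
  I0: { [A → . ( A A], [A → . , , n], [A → . S e], [A → .], [A' → . A], [S → . (] }  — shift, reduce
  I1: { [A → ( . A A], [A → . ( A A], [A → . , , n], [A → . S e], [A → .], [S → ( .], [S → . (] }  — shift, 2 reduces
  I2: { [A → , . , n] }  — shift
  I3: { [A' → A .] }  — accept
  I4: { [A → S . e] }  — shift
  I5: { [A → S e .] }  — reduce
  I6: { [A → , , . n] }  — shift
  I7: { [A → , , n .] }  — reduce
  I8: { [A → ( A . A], [A → . ( A A], [A → . , , n], [A → . S e], [A → .], [S → . (] }  — shift, reduce
  I9: { [A → ( A A .] }  — reduce

I1 contains complete items [A → .], [S → ( .] — reduce-reduce conflict.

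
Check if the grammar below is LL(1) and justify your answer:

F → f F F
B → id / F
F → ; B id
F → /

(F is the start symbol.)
Yes, the grammar is LL(1).

A grammar is LL(1) if for each non-terminal N with multiple productions, the predict sets of those productions are pairwise disjoint, where PREDICT(N → α) = (FIRST(α) \ {ε}) ∪ (FOLLOW(N) if α ⇒* ε).

For F:
  PREDICT(F → f F F) = { 'f' }
  PREDICT(F → ';' B id) = { ';' }
  PREDICT(F → '/') = { '/' }
B has a single production, so nothing to check there.

All predict sets are disjoint. The grammar IS LL(1).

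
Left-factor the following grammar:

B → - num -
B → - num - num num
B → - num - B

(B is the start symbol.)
Left-factoring transforms A → αβ₁ | αβ₂ into A → αA' and A' → β₁ | β₂
(α is the longest common prefix among the alternatives). Repeat until
no nonterminal has two alternatives with a common prefix.

Round 1: B has alternatives sharing prefix '- num -'. Introduce B': B → - num - B'
  Add: B' → ε
  Add: B' → num num
  Add: B' → B

No remaining common prefixes — done.

Resulting grammar:
B → - num - B'
B' → ε
B' → num num
B' → B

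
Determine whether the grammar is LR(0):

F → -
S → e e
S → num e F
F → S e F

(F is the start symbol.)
Yes, the grammar is LR(0)

A grammar is LR(0) if no state in the canonical LR(0) collection has:
  - both a shift item (dot before a terminal) and a complete item (shift-reduce conflict), or
  - two or more complete items (reduce-reduce conflict; the accept item [F' → F .] counts as a complete item here).

Augment with F' → F and build the canonical LR(0) collection (I0 = CLOSURE({[F' → . F]}), then GOTO on every symbol after a dot until no new states appear). It has 11 states:
  I0: { [F → . -], [F → . S e F], [F' → . F], [S → . e e], [S → . num e F] }  — shift
  I1: { [F → - .] }  — reduce
  I2: { [F' → F .] }  — accept
  I3: { [F → S . e F] }  — shift
  I4: { [S → e . e] }  — shift
  I5: { [S → num . e F] }  — shift
  I6: { [F → . -], [F → . S e F], [S → . e e], [S → . num e F], [S → num e . F] }  — shift
  I7: { [S → num e F .] }  — reduce
  I8: { [S → e e .] }  — reduce
  I9: { [F → . -], [F → . S e F], [F → S e . F], [S → . e e], [S → . num e F] }  — shift
  I10: { [F → S e F .] }  — reduce

Every state is either a pure shift/goto state or contains exactly one complete item and nothing to shift — no conflicts. The grammar is LR(0).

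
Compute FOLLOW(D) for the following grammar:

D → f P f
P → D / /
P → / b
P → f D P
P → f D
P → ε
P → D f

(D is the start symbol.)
{ $, '/', 'f' }

D is the start symbol, so $ ∈ FOLLOW(D).
In P → D / /: D is followed by '/' '/', add FIRST('/' '/') \ {ε} = { '/' }
In P → f D P: D is followed by P, add FIRST(P) \ {ε} = { '/', 'f' }
  P is nullable, so also add FOLLOW(P)
In P → f D: D is at the end, add FOLLOW(P)
In P → D f: D is followed by f, add FIRST(f) \ {ε} = { 'f' }

The FOLLOW sets referred to above (computed the same way, to a fixed point):
  FOLLOW(P) = { 'f' }

Taking the union: FOLLOW(D) = { $, '/', 'f' }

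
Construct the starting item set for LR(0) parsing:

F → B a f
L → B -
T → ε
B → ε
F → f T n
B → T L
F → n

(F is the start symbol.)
{ [B → . T L], [B → .], [F → . B a f], [F → . f T n], [F → . n], [F' → . F], [T → .] }

First, augment the grammar with F' → F
I₀ = CLOSURE({ [F' → . F] }):
  [F' → . F] has the dot before F: add [F → . B a f], [F → . f T n], [F → . n]
  [F → . B a f] has the dot before B: add [B → .], [B → . T L]
  [B → . T L] has the dot before T: add [T → .]
No further items can be added.

I₀ = { [B → . T L], [B → .], [F → . B a f], [F → . f T n], [F → . n], [F' → . F], [T → .] }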